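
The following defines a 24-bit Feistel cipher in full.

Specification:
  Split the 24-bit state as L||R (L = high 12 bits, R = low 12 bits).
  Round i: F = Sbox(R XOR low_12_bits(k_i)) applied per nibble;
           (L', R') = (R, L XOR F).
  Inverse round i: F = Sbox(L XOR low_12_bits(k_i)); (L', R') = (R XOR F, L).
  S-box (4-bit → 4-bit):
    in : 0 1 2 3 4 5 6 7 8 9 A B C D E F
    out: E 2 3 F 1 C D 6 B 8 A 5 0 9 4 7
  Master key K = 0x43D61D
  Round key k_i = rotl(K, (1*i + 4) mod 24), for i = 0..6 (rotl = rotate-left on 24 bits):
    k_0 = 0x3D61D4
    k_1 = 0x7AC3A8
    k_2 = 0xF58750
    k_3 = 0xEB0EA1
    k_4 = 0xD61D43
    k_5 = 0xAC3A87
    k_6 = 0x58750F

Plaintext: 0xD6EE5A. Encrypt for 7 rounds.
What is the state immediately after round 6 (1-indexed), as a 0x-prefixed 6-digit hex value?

s_0 = plaintext = 0xD6EE5A
s_1 = Round(s_0, k_0) = 0xE5AADA
s_2 = Round(s_1, k_1) = 0xADA639
s_3 = Round(s_2, k_2) = 0x639802
s_4 = Round(s_3, k_3) = 0x802B96
s_5 = Round(s_4, k_4) = 0xB9659E
s_6 = Round(s_5, k_5) = 0x59ECBE
s_7 = Round(s_6, k_6) = 0xCBEDCC

0x59ECBE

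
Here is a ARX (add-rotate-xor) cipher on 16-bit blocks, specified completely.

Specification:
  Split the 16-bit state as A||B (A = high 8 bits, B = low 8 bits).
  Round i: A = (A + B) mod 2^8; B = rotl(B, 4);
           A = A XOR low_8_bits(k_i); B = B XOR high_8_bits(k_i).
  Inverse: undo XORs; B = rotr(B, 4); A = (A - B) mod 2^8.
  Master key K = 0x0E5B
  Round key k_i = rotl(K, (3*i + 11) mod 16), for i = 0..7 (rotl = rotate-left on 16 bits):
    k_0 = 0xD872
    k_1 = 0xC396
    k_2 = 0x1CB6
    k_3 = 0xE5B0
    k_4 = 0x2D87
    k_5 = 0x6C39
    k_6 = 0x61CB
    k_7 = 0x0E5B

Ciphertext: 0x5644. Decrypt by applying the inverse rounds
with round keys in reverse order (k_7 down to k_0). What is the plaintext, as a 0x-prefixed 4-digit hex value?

s_0 = ciphertext = 0x5644
s_1 = InvRound(s_0, k_7) = 0x69A4
s_2 = InvRound(s_1, k_6) = 0x465C
s_3 = InvRound(s_2, k_5) = 0x7C03
s_4 = InvRound(s_3, k_4) = 0x19E2
s_5 = InvRound(s_4, k_3) = 0x3970
s_6 = InvRound(s_5, k_2) = 0xC9C6
s_7 = InvRound(s_6, k_1) = 0x0F50
s_8 = InvRound(s_7, k_0) = 0xF588

0xF588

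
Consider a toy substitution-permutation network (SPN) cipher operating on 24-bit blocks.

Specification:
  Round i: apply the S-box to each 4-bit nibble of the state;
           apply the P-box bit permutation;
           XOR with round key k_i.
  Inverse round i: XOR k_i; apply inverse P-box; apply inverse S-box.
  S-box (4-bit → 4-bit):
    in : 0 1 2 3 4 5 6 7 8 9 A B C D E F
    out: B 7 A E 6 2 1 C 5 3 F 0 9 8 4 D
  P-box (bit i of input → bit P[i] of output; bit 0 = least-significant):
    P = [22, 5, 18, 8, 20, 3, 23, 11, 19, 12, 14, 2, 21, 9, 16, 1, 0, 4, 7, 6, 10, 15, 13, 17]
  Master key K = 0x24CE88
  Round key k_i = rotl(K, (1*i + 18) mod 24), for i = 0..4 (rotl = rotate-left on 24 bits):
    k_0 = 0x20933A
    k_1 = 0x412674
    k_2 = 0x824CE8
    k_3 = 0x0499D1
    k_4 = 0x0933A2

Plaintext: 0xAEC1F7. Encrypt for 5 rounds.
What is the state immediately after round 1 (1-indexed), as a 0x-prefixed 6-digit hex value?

0x9E6EB8

s_0 = plaintext = 0xAEC1F7
s_1 = Round(s_0, k_0) = 0x9E6EB8
s_2 = Round(s_1, k_1) = 0x25E2F4
s_3 = Round(s_2, k_2) = 0x15D4DC
s_4 = Round(s_3, k_3) = 0x4464C3
s_5 = Round(s_4, k_4) = 0x3DCA12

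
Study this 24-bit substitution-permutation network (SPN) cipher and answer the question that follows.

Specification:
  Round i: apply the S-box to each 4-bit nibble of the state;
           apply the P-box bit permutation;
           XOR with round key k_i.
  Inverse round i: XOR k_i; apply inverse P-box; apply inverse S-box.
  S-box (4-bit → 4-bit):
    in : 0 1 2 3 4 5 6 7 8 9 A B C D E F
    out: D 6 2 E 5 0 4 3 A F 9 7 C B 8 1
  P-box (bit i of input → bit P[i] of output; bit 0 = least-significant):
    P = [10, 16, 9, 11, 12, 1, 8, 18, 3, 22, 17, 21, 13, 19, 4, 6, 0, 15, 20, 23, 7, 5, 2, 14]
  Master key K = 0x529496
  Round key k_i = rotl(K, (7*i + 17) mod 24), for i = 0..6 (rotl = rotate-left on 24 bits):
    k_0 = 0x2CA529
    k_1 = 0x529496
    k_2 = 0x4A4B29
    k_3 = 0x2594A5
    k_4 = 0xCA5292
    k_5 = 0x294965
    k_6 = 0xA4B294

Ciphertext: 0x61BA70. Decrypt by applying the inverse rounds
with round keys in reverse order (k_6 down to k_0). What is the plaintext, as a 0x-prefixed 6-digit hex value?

0xE08535

s_0 = ciphertext = 0x61BA70
s_1 = InvRound(s_0, k_6) = 0xBEE2E8
s_2 = InvRound(s_1, k_5) = 0x49F4C3
s_3 = InvRound(s_2, k_4) = 0x5D065B
s_4 = InvRound(s_3, k_3) = 0xB13D76
s_5 = InvRound(s_4, k_2) = 0xC0997B
s_6 = InvRound(s_5, k_1) = 0xB0E46A
s_7 = InvRound(s_6, k_0) = 0xE08535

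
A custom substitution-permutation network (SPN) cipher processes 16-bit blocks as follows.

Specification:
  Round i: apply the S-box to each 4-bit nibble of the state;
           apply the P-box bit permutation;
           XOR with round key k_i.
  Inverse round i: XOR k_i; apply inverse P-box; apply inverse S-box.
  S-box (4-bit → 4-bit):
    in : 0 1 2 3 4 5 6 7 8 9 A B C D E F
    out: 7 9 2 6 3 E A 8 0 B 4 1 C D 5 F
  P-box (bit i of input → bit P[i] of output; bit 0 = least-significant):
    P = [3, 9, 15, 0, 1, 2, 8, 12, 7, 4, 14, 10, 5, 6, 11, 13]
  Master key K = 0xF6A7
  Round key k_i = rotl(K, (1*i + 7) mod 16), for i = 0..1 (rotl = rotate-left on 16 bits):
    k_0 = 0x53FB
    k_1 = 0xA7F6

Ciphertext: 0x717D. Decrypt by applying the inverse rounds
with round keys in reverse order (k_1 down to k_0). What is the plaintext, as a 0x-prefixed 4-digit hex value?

s_0 = ciphertext = 0x717D
s_1 = InvRound(s_0, k_1) = 0x8D1F
s_2 = InvRound(s_1, k_0) = 0x0D63

0x0D63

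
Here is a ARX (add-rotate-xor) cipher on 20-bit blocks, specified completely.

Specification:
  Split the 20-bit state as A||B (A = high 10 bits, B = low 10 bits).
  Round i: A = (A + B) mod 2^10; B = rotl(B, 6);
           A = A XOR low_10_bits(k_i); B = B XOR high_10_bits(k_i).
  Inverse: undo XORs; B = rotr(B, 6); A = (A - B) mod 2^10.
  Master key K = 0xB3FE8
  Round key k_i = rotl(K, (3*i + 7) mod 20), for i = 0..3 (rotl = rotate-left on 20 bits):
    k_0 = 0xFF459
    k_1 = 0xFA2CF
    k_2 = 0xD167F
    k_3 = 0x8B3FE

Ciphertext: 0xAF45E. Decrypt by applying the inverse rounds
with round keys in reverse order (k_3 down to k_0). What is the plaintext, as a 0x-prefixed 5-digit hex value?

s_0 = ciphertext = 0xAF45E
s_1 = InvRound(s_0, k_3) = 0x86B29
s_2 = InvRound(s_1, k_2) = 0x692C1
s_3 = InvRound(s_2, k_1) = 0x35E94
s_4 = InvRound(s_3, k_0) = 0x7E695

0x7E695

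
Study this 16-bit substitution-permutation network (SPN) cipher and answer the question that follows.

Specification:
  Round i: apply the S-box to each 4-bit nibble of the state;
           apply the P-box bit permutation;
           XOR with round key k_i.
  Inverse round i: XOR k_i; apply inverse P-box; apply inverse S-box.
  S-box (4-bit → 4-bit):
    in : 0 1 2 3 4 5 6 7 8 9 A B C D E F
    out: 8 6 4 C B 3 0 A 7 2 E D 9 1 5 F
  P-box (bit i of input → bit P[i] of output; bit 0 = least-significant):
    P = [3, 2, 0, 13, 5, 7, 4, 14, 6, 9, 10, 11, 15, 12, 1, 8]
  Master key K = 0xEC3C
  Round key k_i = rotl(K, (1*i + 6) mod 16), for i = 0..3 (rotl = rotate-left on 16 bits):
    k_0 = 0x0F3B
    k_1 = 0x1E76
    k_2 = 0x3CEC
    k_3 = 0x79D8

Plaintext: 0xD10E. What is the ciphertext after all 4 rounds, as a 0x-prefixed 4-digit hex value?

0x2105

s_0 = plaintext = 0xD10E
s_1 = Round(s_0, k_0) = 0xC932
s_2 = Round(s_1, k_1) = 0xDD67
s_3 = Round(s_2, k_2) = 0x9CA8
s_4 = Round(s_3, k_3) = 0x2105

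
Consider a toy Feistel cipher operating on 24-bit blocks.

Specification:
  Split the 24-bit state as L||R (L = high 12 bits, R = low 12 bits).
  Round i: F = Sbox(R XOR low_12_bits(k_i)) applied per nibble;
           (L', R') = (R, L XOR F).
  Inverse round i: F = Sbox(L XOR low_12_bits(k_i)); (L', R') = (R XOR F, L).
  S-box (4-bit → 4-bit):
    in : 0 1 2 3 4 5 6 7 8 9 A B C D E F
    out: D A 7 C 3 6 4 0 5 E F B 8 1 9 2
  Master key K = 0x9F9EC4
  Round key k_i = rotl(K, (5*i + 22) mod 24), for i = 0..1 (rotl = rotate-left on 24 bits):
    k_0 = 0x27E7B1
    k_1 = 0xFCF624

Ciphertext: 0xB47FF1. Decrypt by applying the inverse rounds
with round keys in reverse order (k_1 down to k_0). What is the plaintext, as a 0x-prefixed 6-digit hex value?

0x59FEBD

s_0 = ciphertext = 0xB47FF1
s_1 = InvRound(s_0, k_1) = 0xEBDB47
s_2 = InvRound(s_1, k_0) = 0x59FEBD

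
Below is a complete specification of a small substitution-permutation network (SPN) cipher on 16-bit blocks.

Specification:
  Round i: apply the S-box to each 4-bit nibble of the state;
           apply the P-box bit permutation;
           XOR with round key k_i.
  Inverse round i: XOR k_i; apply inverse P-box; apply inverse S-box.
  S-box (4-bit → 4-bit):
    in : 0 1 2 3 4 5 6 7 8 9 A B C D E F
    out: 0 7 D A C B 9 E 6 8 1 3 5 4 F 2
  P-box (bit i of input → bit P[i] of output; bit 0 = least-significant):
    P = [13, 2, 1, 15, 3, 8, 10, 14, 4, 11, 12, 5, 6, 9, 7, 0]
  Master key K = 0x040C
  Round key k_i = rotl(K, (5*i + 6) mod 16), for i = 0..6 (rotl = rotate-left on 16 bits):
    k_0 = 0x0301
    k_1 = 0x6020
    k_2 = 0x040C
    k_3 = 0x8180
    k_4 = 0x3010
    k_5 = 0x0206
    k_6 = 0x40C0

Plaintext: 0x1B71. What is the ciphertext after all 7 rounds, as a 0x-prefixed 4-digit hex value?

0x85F4

s_0 = plaintext = 0x1B71
s_1 = Round(s_0, k_0) = 0x6CD7
s_2 = Round(s_1, k_1) = 0xF477
s_3 = Round(s_2, k_2) = 0xD32A
s_4 = Round(s_3, k_3) = 0xED28
s_5 = Round(s_4, k_4) = 0x66DF
s_6 = Round(s_5, k_5) = 0x0673
s_7 = Round(s_6, k_6) = 0x85F4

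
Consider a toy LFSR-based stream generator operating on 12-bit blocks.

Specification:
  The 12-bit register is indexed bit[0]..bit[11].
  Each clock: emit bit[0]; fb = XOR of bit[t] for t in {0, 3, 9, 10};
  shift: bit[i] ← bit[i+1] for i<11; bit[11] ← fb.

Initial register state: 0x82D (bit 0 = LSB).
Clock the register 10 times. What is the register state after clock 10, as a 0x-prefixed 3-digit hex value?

reg_0 = 0x82D
clock 1: out=1, reg = 0x416
clock 2: out=0, reg = 0xA0B
clock 3: out=1, reg = 0xD05
clock 4: out=1, reg = 0x682
clock 5: out=0, reg = 0x341
clock 6: out=1, reg = 0x1A0
clock 7: out=0, reg = 0x0D0
clock 8: out=0, reg = 0x068
clock 9: out=0, reg = 0x834
clock 10: out=0, reg = 0x41A

0x41A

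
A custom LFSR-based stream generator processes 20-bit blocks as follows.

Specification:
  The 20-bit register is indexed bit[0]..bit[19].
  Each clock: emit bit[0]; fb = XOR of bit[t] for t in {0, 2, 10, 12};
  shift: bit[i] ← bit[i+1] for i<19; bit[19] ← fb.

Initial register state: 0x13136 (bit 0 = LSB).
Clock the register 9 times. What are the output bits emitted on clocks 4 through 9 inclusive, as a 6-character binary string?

reg_0 = 0x13136
clock 1: out=0, reg = 0x0989B
clock 2: out=1, reg = 0x04C4D
clock 3: out=1, reg = 0x82626
clock 4: out=0, reg = 0x41313
clock 5: out=1, reg = 0x20989
clock 6: out=1, reg = 0x904C4
clock 7: out=0, reg = 0x48262
clock 8: out=0, reg = 0x24131
clock 9: out=1, reg = 0x92098

011001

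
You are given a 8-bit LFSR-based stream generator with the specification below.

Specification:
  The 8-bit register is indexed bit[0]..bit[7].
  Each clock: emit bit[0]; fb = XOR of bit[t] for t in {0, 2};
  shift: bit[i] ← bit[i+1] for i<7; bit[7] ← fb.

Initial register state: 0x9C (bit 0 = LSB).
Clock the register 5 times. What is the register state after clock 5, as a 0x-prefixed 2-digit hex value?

0xDC

reg_0 = 0x9C
clock 1: out=0, reg = 0xCE
clock 2: out=0, reg = 0xE7
clock 3: out=1, reg = 0x73
clock 4: out=1, reg = 0xB9
clock 5: out=1, reg = 0xDC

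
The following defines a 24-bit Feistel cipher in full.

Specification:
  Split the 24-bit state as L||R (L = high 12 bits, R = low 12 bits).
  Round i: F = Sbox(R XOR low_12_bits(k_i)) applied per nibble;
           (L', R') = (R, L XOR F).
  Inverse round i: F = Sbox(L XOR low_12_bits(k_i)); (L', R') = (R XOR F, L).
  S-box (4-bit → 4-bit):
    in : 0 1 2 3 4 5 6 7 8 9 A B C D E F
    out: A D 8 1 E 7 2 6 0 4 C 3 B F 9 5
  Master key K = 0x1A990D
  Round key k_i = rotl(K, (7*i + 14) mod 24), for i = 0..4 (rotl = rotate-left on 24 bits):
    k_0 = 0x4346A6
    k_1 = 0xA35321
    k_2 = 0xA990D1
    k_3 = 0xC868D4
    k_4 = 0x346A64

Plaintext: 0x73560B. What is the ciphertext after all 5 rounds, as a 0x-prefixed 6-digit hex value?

0x534D04

s_0 = plaintext = 0x73560B
s_1 = Round(s_0, k_0) = 0x60BDFA
s_2 = Round(s_1, k_1) = 0xDFAFF8
s_3 = Round(s_2, k_2) = 0xFF887E
s_4 = Round(s_3, k_3) = 0x87E534
s_5 = Round(s_4, k_4) = 0x534D04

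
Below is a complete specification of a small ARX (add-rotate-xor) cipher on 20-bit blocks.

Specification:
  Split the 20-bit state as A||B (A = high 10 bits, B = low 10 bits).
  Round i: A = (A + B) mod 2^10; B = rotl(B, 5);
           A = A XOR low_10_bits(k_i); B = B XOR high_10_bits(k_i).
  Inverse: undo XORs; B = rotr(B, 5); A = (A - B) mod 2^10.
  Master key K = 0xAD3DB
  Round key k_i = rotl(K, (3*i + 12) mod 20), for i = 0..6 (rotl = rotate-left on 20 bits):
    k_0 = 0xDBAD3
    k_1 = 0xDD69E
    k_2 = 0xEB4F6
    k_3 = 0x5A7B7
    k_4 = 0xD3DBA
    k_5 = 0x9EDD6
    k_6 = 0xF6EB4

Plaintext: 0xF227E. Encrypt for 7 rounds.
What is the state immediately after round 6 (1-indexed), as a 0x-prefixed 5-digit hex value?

0x8F785

s_0 = plaintext = 0xF227E
s_1 = Round(s_0, k_0) = 0x254BD
s_2 = Round(s_1, k_1) = 0xF30D0
s_3 = Round(s_2, k_2) = 0x1A9AB
s_4 = Round(s_3, k_3) = 0x68804
s_5 = Round(s_4, k_4) = 0x073CF
s_6 = Round(s_5, k_5) = 0x8F785
s_7 = Round(s_6, k_6) = 0xDDB67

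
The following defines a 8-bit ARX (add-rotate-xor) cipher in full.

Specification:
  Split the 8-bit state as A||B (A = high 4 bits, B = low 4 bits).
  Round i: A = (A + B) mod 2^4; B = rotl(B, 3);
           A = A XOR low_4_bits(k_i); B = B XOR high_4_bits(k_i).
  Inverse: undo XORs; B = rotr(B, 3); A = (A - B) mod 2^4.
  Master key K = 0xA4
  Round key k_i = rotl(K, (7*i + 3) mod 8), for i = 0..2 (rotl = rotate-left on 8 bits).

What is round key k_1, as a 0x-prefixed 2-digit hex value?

K = 0xA4
k_0 = rotl(K, (7*0+3) mod 8) = rotl(K, 3) = 0x25
k_1 = rotl(K, (7*1+3) mod 8) = rotl(K, 2) = 0x92

0x92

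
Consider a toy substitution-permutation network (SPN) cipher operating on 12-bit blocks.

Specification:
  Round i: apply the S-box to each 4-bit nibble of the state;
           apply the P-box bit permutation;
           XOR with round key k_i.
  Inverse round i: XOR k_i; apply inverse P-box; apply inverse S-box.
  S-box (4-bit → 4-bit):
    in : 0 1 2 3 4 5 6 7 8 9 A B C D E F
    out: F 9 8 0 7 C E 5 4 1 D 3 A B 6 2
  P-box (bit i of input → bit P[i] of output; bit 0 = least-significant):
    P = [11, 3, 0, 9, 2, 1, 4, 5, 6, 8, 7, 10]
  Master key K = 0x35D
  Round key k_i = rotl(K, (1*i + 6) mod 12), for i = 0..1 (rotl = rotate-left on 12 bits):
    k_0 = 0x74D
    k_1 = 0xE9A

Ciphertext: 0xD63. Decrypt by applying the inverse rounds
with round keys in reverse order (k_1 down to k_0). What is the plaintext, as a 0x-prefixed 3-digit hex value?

0xFE6

s_0 = ciphertext = 0xD63
s_1 = InvRound(s_0, k_1) = 0x456
s_2 = InvRound(s_1, k_0) = 0xFE6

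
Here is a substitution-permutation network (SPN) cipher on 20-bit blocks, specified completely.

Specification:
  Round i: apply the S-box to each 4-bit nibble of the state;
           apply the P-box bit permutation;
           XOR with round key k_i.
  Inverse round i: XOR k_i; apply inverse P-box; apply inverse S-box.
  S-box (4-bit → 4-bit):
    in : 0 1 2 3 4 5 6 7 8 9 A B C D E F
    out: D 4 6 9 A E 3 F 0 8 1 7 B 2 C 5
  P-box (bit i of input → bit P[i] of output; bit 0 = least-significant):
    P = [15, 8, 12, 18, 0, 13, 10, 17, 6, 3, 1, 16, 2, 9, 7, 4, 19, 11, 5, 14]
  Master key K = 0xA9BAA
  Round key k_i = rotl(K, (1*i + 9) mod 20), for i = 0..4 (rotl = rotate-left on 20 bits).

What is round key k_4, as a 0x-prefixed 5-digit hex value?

0x55537

K = 0xA9BAA
k_0 = rotl(K, (1*0+9) mod 20) = rotl(K, 9) = 0x75553
k_1 = rotl(K, (1*1+9) mod 20) = rotl(K, 10) = 0xEAAA6
k_2 = rotl(K, (1*2+9) mod 20) = rotl(K, 11) = 0xD554D
k_3 = rotl(K, (1*3+9) mod 20) = rotl(K, 12) = 0xAAA9B
k_4 = rotl(K, (1*4+9) mod 20) = rotl(K, 13) = 0x55537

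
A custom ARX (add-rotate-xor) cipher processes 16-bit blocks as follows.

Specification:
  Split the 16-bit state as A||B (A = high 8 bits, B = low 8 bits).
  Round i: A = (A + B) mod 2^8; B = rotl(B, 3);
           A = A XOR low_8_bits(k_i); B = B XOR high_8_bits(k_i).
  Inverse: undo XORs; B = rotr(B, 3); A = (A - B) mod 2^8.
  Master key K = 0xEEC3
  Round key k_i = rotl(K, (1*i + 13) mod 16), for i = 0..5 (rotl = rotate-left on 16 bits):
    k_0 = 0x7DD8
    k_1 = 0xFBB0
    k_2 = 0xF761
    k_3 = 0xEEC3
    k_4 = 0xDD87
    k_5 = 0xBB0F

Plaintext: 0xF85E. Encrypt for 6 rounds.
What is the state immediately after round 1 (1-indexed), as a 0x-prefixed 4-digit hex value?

s_0 = plaintext = 0xF85E
s_1 = Round(s_0, k_0) = 0x8E8F
s_2 = Round(s_1, k_1) = 0xAD87
s_3 = Round(s_2, k_2) = 0x55CB
s_4 = Round(s_3, k_3) = 0xE3B0
s_5 = Round(s_4, k_4) = 0x1458
s_6 = Round(s_5, k_5) = 0x6379

0x8E8F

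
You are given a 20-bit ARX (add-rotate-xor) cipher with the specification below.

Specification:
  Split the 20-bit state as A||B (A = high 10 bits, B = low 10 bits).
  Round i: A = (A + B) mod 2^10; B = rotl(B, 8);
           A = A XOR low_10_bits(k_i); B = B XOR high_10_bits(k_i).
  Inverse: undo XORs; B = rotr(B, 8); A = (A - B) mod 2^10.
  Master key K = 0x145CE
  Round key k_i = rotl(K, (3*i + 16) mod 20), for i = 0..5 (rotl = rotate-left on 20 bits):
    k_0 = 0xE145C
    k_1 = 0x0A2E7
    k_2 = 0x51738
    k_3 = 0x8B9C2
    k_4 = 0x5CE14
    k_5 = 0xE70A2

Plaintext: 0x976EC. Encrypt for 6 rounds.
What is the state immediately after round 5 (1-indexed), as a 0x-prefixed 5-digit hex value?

s_0 = plaintext = 0x976EC
s_1 = Round(s_0, k_0) = 0x4573E
s_2 = Round(s_1, k_1) = 0xAD2E7
s_3 = Round(s_2, k_2) = 0xA8EFC
s_4 = Round(s_3, k_3) = 0x17691
s_5 = Round(s_4, k_4) = 0x3E8D7
s_6 = Round(s_5, k_5) = 0x5CCA9

0x3E8D7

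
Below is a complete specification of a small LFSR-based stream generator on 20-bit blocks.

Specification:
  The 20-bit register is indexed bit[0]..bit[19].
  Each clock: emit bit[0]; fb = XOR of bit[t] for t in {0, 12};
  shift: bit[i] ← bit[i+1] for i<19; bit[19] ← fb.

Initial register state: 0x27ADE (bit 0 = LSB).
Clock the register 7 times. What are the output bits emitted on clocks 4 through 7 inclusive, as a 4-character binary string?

reg_0 = 0x27ADE
clock 1: out=0, reg = 0x93D6F
clock 2: out=1, reg = 0x49EB7
clock 3: out=1, reg = 0x24F5B
clock 4: out=1, reg = 0x927AD
clock 5: out=1, reg = 0xC93D6
clock 6: out=0, reg = 0xE49EB
clock 7: out=1, reg = 0xF24F5

1101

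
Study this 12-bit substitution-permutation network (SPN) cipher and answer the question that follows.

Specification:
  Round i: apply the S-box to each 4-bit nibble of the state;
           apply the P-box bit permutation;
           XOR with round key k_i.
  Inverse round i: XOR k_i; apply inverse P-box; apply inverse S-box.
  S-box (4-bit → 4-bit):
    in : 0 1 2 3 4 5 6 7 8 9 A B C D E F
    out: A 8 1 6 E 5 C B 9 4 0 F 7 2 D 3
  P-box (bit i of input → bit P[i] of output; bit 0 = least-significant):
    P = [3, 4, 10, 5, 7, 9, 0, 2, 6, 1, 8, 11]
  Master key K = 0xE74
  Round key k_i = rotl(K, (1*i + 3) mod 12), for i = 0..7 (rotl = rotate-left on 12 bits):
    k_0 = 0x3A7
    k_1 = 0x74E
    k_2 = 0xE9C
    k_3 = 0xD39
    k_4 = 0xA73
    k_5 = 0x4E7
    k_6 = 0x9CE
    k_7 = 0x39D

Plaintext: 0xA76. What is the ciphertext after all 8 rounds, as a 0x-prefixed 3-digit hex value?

s_0 = plaintext = 0xA76
s_1 = Round(s_0, k_0) = 0x503
s_2 = Round(s_1, k_1) = 0x01A
s_3 = Round(s_2, k_2) = 0x69A
s_4 = Round(s_3, k_3) = 0x438
s_5 = Round(s_4, k_4) = 0x158
s_6 = Round(s_5, k_5) = 0xC4E
s_7 = Round(s_6, k_6) = 0xEA1
s_8 = Round(s_7, k_7) = 0xAFD

0xAFD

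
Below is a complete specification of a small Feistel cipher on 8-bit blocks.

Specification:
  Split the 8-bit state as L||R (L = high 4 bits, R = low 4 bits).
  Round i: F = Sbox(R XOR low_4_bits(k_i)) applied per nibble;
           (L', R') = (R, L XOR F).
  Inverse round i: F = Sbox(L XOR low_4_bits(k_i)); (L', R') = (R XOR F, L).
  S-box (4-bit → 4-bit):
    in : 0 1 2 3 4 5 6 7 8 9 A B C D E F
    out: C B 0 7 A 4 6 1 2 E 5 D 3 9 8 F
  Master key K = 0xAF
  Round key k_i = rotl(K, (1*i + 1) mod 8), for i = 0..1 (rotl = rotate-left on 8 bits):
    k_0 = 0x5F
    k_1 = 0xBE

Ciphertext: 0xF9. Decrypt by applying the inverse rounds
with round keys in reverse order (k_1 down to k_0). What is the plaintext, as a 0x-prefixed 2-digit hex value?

s_0 = ciphertext = 0xF9
s_1 = InvRound(s_0, k_1) = 0x2F
s_2 = InvRound(s_1, k_0) = 0x62

0x62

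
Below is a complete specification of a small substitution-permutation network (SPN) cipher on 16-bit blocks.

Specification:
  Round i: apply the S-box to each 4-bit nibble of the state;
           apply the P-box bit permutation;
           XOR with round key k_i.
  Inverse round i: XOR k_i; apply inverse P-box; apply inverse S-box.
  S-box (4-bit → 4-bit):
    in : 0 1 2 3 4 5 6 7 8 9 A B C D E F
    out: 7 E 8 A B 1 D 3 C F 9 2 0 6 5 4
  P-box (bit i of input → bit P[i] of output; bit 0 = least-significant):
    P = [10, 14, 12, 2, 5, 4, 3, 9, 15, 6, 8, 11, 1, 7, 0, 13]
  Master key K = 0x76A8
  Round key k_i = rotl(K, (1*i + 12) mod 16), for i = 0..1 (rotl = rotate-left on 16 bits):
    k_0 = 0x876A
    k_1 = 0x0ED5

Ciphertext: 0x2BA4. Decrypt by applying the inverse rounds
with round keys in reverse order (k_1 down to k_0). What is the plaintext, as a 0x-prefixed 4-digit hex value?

s_0 = ciphertext = 0x2BA4
s_1 = InvRound(s_0, k_1) = 0x8D75
s_2 = InvRound(s_1, k_0) = 0xE212

0xE212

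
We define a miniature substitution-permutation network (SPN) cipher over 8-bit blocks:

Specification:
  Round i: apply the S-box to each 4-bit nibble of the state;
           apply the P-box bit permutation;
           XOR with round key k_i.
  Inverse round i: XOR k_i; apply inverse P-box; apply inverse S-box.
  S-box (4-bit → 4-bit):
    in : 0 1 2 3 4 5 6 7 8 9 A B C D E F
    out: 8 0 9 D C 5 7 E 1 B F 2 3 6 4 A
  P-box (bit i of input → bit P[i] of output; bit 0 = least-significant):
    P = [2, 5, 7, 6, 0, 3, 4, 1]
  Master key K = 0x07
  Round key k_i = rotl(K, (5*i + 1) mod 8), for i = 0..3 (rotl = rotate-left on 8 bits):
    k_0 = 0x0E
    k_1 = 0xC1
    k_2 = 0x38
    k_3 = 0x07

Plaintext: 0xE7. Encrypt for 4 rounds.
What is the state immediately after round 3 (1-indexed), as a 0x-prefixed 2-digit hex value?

0x0A

s_0 = plaintext = 0xE7
s_1 = Round(s_0, k_0) = 0xFE
s_2 = Round(s_1, k_1) = 0x4B
s_3 = Round(s_2, k_2) = 0x0A
s_4 = Round(s_3, k_3) = 0xE1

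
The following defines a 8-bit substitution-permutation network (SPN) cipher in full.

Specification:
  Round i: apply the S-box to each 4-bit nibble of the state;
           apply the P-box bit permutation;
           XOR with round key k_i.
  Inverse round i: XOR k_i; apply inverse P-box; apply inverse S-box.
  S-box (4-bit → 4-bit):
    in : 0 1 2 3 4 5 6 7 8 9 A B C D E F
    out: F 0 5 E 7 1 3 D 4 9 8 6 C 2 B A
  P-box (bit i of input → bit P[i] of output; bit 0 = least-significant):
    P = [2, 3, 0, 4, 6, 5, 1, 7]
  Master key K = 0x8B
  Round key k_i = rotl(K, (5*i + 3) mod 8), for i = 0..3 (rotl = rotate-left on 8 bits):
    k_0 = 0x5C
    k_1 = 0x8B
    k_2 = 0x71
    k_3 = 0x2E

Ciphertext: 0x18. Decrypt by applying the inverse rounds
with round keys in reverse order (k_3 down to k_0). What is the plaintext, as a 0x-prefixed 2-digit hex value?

0x97

s_0 = ciphertext = 0x18
s_1 = InvRound(s_0, k_3) = 0xB9
s_2 = InvRound(s_1, k_2) = 0x9D
s_3 = InvRound(s_2, k_1) = 0x89
s_4 = InvRound(s_3, k_0) = 0x97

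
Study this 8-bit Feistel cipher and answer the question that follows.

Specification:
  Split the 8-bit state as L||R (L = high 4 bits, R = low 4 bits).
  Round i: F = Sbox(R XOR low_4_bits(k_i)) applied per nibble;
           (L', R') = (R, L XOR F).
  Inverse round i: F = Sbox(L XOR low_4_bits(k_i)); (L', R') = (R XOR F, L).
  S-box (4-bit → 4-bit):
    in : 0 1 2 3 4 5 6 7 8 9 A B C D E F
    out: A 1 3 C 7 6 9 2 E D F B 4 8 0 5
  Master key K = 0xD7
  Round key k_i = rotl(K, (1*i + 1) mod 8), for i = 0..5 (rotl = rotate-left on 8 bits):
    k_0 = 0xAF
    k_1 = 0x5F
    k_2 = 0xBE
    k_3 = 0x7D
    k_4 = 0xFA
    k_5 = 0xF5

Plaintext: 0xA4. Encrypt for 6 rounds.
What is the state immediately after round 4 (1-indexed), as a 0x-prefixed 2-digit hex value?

s_0 = plaintext = 0xA4
s_1 = Round(s_0, k_0) = 0x41
s_2 = Round(s_1, k_1) = 0x14
s_3 = Round(s_2, k_2) = 0x4E
s_4 = Round(s_3, k_3) = 0xE8
s_5 = Round(s_4, k_4) = 0x8D
s_6 = Round(s_5, k_5) = 0xD6

0xE8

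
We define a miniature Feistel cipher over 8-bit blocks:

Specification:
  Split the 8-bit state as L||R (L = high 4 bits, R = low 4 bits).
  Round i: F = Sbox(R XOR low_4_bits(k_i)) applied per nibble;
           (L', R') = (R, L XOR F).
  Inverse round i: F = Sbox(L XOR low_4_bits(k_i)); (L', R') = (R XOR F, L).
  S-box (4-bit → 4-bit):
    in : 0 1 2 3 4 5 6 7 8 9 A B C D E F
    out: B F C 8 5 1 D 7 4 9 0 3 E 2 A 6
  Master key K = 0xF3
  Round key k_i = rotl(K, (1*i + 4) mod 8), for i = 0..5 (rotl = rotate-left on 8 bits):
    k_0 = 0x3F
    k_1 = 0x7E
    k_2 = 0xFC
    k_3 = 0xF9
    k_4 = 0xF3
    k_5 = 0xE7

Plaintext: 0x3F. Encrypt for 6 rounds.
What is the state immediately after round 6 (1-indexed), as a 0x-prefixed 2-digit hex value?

0xE8

s_0 = plaintext = 0x3F
s_1 = Round(s_0, k_0) = 0xF8
s_2 = Round(s_1, k_1) = 0x82
s_3 = Round(s_2, k_2) = 0x22
s_4 = Round(s_3, k_3) = 0x21
s_5 = Round(s_4, k_4) = 0x1E
s_6 = Round(s_5, k_5) = 0xE8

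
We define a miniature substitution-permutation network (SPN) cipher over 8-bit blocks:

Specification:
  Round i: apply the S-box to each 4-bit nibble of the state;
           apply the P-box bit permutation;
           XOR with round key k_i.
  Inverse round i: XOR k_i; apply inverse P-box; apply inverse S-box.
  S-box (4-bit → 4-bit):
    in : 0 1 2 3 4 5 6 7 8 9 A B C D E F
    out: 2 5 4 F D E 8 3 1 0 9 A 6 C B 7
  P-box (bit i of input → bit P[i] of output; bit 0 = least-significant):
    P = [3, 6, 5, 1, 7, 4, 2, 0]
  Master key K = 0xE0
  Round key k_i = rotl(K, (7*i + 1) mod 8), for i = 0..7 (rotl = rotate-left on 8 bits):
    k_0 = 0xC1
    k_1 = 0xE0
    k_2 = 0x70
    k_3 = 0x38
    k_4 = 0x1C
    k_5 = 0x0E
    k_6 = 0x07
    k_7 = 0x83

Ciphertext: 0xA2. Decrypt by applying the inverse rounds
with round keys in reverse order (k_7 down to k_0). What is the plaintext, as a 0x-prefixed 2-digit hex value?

s_0 = ciphertext = 0xA2
s_1 = InvRound(s_0, k_7) = 0x62
s_2 = InvRound(s_1, k_6) = 0xDC
s_3 = InvRound(s_2, k_5) = 0x7B
s_4 = InvRound(s_3, k_4) = 0xD5
s_5 = InvRound(s_4, k_3) = 0x4F
s_6 = InvRound(s_5, k_2) = 0x54
s_7 = InvRound(s_6, k_1) = 0xF2
s_8 = InvRound(s_7, k_0) = 0xBD

0xBD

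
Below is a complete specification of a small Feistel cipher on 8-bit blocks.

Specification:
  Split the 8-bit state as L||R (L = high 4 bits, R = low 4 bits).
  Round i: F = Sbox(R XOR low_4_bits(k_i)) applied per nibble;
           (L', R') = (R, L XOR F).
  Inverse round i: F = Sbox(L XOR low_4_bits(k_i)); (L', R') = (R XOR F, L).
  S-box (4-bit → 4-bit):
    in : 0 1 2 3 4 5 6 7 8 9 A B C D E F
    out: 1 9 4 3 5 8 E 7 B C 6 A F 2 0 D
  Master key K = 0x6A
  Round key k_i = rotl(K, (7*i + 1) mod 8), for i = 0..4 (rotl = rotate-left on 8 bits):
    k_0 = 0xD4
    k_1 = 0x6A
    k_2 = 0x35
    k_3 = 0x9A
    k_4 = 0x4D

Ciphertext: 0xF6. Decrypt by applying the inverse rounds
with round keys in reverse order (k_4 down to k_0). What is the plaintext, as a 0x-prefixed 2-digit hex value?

0x7D

s_0 = ciphertext = 0xF6
s_1 = InvRound(s_0, k_4) = 0x2F
s_2 = InvRound(s_1, k_3) = 0x42
s_3 = InvRound(s_2, k_2) = 0xB4
s_4 = InvRound(s_3, k_1) = 0xDB
s_5 = InvRound(s_4, k_0) = 0x7D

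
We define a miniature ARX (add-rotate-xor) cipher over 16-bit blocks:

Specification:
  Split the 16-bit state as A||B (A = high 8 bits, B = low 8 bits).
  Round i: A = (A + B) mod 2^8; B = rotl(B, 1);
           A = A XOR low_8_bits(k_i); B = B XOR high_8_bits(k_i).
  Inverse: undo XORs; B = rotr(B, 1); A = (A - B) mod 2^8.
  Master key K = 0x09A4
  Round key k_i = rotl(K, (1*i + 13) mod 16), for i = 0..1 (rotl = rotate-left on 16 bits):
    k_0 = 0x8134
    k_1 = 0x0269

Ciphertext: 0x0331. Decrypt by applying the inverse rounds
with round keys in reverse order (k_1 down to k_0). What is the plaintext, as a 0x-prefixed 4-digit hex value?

s_0 = ciphertext = 0x0331
s_1 = InvRound(s_0, k_1) = 0xD199
s_2 = InvRound(s_1, k_0) = 0xD90C

0xD90C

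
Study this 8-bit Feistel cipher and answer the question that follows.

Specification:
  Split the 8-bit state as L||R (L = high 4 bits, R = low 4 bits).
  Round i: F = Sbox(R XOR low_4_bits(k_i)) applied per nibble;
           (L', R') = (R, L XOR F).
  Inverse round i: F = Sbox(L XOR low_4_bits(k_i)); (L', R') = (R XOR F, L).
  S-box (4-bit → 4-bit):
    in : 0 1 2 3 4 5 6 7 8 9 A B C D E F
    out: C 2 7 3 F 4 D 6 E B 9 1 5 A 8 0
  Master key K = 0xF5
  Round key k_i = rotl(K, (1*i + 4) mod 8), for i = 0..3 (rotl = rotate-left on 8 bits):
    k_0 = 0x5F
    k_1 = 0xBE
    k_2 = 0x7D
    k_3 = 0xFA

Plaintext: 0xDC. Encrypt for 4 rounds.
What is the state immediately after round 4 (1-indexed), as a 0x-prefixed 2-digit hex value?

0x48

s_0 = plaintext = 0xDC
s_1 = Round(s_0, k_0) = 0xCE
s_2 = Round(s_1, k_1) = 0xE0
s_3 = Round(s_2, k_2) = 0x04
s_4 = Round(s_3, k_3) = 0x48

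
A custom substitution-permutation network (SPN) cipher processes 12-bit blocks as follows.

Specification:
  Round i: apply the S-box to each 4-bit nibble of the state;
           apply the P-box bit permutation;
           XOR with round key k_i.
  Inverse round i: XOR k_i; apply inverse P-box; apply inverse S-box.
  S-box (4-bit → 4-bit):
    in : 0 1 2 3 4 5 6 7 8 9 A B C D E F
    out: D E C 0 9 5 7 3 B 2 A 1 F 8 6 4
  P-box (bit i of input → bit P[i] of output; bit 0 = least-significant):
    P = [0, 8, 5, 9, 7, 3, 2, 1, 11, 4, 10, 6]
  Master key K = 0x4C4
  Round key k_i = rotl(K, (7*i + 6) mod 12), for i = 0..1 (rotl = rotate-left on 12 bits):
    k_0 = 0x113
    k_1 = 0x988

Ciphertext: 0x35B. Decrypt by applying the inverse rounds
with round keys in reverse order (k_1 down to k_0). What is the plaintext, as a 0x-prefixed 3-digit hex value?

s_0 = ciphertext = 0x35B
s_1 = InvRound(s_0, k_1) = 0x844
s_2 = InvRound(s_1, k_0) = 0x827

0x827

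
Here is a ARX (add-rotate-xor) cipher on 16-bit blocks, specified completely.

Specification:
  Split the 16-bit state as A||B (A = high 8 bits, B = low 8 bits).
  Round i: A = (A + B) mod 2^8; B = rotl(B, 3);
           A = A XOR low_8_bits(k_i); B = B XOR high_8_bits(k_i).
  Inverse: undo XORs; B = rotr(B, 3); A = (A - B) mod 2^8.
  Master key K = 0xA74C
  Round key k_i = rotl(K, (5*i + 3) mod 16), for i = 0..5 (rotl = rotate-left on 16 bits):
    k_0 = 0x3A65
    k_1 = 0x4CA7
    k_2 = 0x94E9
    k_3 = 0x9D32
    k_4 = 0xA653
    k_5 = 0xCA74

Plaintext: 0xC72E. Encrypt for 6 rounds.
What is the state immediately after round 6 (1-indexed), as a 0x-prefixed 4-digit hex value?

0x09D0

s_0 = plaintext = 0xC72E
s_1 = Round(s_0, k_0) = 0x904B
s_2 = Round(s_1, k_1) = 0x7C16
s_3 = Round(s_2, k_2) = 0x7B24
s_4 = Round(s_3, k_3) = 0xADBC
s_5 = Round(s_4, k_4) = 0x3A43
s_6 = Round(s_5, k_5) = 0x09D0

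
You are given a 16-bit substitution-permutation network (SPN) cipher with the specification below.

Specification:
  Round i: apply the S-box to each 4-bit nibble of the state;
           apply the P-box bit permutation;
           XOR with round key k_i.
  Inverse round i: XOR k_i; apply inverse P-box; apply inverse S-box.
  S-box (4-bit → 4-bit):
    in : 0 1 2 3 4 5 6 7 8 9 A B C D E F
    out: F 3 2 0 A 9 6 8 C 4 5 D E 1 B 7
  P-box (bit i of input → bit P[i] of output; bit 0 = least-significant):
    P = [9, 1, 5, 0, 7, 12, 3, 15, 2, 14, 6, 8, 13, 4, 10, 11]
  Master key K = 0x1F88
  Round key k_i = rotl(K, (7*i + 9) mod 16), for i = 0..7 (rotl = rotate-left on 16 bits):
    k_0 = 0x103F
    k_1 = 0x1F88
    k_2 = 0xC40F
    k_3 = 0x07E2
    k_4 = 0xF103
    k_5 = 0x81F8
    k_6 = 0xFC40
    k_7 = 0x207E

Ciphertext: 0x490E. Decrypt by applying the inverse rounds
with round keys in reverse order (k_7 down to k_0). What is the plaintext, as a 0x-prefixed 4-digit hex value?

0x9860

s_0 = ciphertext = 0x490E
s_1 = InvRound(s_0, k_7) = 0xEC39
s_2 = InvRound(s_1, k_6) = 0x2968
s_3 = InvRound(s_2, k_5) = 0xE353
s_4 = InvRound(s_3, k_4) = 0x292D
s_5 = InvRound(s_4, k_3) = 0xBAAE
s_6 = InvRound(s_5, k_2) = 0xB21B
s_7 = InvRound(s_6, k_1) = 0x0754
s_8 = InvRound(s_7, k_0) = 0x9860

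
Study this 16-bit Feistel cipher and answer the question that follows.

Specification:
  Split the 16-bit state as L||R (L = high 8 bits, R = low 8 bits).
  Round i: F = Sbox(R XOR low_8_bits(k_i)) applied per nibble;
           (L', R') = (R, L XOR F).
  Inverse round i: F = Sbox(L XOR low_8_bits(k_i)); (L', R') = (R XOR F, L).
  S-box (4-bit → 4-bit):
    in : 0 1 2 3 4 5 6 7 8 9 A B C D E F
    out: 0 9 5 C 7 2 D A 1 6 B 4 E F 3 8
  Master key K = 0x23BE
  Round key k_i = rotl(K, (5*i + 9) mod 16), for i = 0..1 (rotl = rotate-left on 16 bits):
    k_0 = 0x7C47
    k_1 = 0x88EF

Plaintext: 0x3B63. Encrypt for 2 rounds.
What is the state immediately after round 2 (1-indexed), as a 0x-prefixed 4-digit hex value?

0x6C7F

s_0 = plaintext = 0x3B63
s_1 = Round(s_0, k_0) = 0x636C
s_2 = Round(s_1, k_1) = 0x6C7F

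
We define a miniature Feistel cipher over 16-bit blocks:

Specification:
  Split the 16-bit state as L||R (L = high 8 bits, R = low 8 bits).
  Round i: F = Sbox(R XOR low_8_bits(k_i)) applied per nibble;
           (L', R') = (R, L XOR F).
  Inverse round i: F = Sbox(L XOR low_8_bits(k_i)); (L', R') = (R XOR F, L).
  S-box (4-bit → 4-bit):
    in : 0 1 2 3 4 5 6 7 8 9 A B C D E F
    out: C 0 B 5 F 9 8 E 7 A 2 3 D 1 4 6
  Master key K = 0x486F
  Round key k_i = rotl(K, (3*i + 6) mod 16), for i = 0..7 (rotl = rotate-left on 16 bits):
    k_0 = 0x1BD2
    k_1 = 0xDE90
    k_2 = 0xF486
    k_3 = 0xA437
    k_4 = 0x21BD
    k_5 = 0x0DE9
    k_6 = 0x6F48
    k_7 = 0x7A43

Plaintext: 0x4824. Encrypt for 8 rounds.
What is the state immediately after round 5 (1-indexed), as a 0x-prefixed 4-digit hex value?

0x2D28

s_0 = plaintext = 0x4824
s_1 = Round(s_0, k_0) = 0x2420
s_2 = Round(s_1, k_1) = 0x2018
s_3 = Round(s_2, k_2) = 0x1884
s_4 = Round(s_3, k_3) = 0x842D
s_5 = Round(s_4, k_4) = 0x2D28
s_6 = Round(s_5, k_5) = 0x28FD
s_7 = Round(s_6, k_6) = 0xFD11
s_8 = Round(s_7, k_7) = 0x1166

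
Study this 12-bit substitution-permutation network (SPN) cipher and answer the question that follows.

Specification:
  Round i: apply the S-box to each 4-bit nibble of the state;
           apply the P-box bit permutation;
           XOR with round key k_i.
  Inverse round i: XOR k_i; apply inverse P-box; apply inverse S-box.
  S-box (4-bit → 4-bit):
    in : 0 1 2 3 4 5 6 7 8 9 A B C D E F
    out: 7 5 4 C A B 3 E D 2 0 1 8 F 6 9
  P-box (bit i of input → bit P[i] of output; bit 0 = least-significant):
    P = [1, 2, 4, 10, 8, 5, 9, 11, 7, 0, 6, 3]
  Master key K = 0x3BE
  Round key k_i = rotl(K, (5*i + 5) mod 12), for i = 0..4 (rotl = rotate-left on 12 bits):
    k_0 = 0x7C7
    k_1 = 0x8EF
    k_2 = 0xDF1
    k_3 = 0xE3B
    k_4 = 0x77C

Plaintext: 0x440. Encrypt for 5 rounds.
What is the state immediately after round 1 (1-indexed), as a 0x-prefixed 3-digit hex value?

0xFF8

s_0 = plaintext = 0x440
s_1 = Round(s_0, k_0) = 0xFF8
s_2 = Round(s_1, k_1) = 0x575
s_3 = Round(s_2, k_2) = 0x35E
s_4 = Round(s_3, k_3) = 0x747
s_5 = Round(s_4, k_4) = 0xB01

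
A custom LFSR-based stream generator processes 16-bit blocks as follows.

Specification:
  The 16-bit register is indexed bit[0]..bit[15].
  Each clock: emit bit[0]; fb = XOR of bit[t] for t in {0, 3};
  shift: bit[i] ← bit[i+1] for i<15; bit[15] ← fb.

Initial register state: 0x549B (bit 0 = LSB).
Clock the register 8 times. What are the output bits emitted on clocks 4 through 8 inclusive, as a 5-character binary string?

11001

reg_0 = 0x549B
clock 1: out=1, reg = 0x2A4D
clock 2: out=1, reg = 0x1526
clock 3: out=0, reg = 0x0A93
clock 4: out=1, reg = 0x8549
clock 5: out=1, reg = 0x42A4
clock 6: out=0, reg = 0x2152
clock 7: out=0, reg = 0x10A9
clock 8: out=1, reg = 0x0854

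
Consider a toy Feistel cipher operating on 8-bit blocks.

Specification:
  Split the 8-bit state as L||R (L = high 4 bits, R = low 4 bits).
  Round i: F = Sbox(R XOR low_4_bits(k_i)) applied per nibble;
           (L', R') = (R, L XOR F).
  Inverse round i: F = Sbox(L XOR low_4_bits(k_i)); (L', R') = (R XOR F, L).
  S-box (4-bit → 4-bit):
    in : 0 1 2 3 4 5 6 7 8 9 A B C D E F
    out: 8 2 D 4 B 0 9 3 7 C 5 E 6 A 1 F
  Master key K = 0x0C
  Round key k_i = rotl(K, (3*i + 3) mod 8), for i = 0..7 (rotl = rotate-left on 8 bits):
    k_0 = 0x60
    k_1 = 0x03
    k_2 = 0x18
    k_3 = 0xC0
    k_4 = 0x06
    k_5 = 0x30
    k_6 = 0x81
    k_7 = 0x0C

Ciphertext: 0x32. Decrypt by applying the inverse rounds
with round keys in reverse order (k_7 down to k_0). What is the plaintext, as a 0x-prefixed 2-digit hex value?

s_0 = ciphertext = 0x32
s_1 = InvRound(s_0, k_7) = 0xD3
s_2 = InvRound(s_1, k_6) = 0x5D
s_3 = InvRound(s_2, k_5) = 0xD5
s_4 = InvRound(s_3, k_4) = 0xBD
s_5 = InvRound(s_4, k_3) = 0x3B
s_6 = InvRound(s_5, k_2) = 0x53
s_7 = InvRound(s_6, k_1) = 0xA5
s_8 = InvRound(s_7, k_0) = 0x0A

0x0A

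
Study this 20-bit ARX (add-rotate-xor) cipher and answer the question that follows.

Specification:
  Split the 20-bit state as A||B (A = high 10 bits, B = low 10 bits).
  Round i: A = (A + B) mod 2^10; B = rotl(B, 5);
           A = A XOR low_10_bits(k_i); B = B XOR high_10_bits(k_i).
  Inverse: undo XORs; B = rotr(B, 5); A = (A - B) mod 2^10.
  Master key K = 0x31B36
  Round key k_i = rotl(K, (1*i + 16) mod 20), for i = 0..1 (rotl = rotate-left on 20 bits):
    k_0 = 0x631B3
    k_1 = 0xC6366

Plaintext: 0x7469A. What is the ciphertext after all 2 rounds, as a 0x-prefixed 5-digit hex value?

s_0 = plaintext = 0x7469A
s_1 = Round(s_0, k_0) = 0x762D8
s_2 = Round(s_1, k_1) = 0xF580E

0xF580E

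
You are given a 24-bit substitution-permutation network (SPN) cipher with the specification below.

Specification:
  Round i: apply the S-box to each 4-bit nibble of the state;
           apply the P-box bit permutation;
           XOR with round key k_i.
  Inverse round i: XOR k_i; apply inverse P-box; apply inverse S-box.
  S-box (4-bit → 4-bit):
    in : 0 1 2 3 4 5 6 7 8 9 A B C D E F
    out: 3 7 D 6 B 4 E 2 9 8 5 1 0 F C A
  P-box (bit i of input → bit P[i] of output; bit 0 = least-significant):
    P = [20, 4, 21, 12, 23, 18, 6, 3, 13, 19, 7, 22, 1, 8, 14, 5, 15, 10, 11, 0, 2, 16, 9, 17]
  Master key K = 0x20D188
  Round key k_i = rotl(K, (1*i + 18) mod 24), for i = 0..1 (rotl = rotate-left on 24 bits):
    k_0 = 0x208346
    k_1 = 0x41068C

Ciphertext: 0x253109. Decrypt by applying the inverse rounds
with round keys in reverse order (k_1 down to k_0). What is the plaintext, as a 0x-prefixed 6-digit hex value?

s_0 = ciphertext = 0x253109
s_1 = InvRound(s_0, k_1) = 0xAF727E
s_2 = InvRound(s_1, k_0) = 0xFB604F

0xFB604F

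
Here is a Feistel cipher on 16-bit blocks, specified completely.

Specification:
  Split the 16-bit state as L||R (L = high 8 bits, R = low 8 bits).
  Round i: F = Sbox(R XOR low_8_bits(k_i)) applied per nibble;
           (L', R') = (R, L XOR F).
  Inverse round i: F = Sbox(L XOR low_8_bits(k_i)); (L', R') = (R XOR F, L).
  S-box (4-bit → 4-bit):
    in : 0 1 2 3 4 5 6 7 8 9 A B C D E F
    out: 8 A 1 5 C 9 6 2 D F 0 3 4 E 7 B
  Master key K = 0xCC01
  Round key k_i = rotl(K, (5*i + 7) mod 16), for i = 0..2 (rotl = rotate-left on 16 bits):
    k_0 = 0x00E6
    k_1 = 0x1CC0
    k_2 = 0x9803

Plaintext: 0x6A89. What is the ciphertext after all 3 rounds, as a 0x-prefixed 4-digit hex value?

0xC349

s_0 = plaintext = 0x6A89
s_1 = Round(s_0, k_0) = 0x8901
s_2 = Round(s_1, k_1) = 0x01C3
s_3 = Round(s_2, k_2) = 0xC349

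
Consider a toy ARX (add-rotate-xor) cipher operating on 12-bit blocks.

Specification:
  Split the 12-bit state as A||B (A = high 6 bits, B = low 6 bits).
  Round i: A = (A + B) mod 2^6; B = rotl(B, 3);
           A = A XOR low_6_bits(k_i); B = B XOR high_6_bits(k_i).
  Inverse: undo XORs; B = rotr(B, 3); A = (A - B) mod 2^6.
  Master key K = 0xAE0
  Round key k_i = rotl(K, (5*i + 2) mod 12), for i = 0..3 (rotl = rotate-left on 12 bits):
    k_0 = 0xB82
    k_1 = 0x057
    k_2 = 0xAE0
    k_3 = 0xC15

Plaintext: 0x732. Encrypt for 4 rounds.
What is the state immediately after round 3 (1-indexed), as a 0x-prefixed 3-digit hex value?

s_0 = plaintext = 0x732
s_1 = Round(s_0, k_0) = 0x338
s_2 = Round(s_1, k_1) = 0x4C6
s_3 = Round(s_2, k_2) = 0xE5B
s_4 = Round(s_3, k_3) = 0x06B

0xE5B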